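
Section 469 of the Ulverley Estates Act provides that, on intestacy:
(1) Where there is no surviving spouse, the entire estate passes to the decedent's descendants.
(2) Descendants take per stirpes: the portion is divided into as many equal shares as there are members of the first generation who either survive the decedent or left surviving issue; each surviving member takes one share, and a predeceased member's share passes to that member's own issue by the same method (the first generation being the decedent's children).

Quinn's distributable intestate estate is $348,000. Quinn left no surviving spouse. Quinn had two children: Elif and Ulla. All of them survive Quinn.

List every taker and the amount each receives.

The entire $348,000 passes to the descendants.
That amount ($348,000) is divided into 2 shares of $174,000: Elif and Ulla each take $174,000.

Elif: $174,000; Ulla: $174,000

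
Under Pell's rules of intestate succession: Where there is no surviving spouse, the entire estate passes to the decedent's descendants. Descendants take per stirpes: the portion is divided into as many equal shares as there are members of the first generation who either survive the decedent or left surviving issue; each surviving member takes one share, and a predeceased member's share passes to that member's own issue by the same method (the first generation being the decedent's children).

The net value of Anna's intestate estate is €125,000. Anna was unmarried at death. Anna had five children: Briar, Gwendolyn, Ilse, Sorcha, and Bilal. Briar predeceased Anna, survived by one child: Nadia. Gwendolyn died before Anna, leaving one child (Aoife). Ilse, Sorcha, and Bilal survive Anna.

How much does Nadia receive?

Nadia receives €25,000.

The entire €125,000 passes to the descendants.
That amount (€125,000) is divided into 5 shares of €25,000: Ilse, Sorcha, and Bilal each take €25,000; Briar's €25,000 share passes to Briar's issue; Gwendolyn's €25,000 share passes to Gwendolyn's issue.
Briar's share (€25,000) passes entirely to Nadia.
Gwendolyn's share (€25,000) passes entirely to Aoife.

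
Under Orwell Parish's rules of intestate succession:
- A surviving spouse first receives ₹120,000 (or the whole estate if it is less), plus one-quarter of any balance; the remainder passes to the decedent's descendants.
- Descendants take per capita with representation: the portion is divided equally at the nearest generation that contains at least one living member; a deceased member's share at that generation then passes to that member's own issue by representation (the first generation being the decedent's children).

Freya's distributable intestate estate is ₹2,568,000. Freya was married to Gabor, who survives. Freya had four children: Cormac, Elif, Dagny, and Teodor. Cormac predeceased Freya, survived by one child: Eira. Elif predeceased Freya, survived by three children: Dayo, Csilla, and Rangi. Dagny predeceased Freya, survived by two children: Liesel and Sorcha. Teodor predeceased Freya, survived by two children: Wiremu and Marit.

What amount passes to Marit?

Marit receives ₹229,500.

Gabor first takes ₹120,000, leaving a balance of ₹2,448,000. Gabor then takes one-quarter of the balance (₹612,000), for a total of ₹732,000. The remaining ₹1,836,000 passes to the descendants.
No child survives, so the initial division is made at the grandchildren's generation.
The descendants' portion (₹1,836,000) is divided into 8 shares of ₹229,500: Eira, Dayo, Csilla, Rangi, Liesel, Sorcha, Wiremu, and Marit each take ₹229,500.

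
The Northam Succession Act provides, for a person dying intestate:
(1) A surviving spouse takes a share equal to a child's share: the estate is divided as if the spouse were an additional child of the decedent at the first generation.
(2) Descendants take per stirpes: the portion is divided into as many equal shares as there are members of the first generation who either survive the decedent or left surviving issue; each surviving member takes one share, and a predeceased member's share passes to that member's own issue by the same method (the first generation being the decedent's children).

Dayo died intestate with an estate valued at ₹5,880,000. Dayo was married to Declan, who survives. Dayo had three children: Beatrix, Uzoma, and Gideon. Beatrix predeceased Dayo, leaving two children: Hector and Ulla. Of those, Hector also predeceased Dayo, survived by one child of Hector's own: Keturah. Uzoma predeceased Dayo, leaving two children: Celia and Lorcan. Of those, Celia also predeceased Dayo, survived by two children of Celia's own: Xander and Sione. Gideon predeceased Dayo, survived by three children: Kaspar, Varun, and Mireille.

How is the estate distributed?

The spouse counts as an additional share at the children's level, so there are 4 primary shares of ₹1,470,000. Declan takes one such share (₹1,470,000).
The children's combined portion (₹4,410,000) is divided into 3 shares of ₹1,470,000: Beatrix's ₹1,470,000 share passes to Beatrix's issue; Uzoma's ₹1,470,000 share passes to Uzoma's issue; Gideon's ₹1,470,000 share passes to Gideon's issue.
Beatrix's share (₹1,470,000) is divided into 2 shares of ₹735,000: Ulla takes ₹735,000; Hector's ₹735,000 share passes to Hector's issue.
Hector's share (₹735,000) passes entirely to Keturah.
Uzoma's share (₹1,470,000) is divided into 2 shares of ₹735,000: Lorcan takes ₹735,000; Celia's ₹735,000 share passes to Celia's issue.
Celia's share (₹735,000) is divided into 2 shares of ₹367,500: Xander and Sione each take ₹367,500.
Gideon's share (₹1,470,000) is divided into 3 shares of ₹490,000: Kaspar, Varun, and Mireille each take ₹490,000.

Declan: ₹1,470,000; Keturah: ₹735,000; Ulla: ₹735,000; Xander: ₹367,500; Sione: ₹367,500; Lorcan: ₹735,000; Kaspar: ₹490,000; Varun: ₹490,000; Mireille: ₹490,000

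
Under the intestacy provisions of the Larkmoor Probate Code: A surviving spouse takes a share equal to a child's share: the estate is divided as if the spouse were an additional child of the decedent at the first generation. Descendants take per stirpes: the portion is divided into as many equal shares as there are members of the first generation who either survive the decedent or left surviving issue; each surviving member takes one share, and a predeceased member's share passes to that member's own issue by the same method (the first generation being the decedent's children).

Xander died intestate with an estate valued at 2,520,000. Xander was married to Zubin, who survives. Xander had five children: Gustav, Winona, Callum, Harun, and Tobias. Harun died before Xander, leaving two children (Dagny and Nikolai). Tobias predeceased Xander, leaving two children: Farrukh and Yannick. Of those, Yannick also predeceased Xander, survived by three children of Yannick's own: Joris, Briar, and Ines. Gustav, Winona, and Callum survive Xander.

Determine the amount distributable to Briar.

The spouse counts as an additional share at the children's level, so there are 6 primary shares of 420,000. Zubin takes one such share (420,000).
The children's combined portion (2,100,000) is divided into 5 shares of 420,000: Gustav, Winona, and Callum each take 420,000; Harun's 420,000 share passes to Harun's issue; Tobias's 420,000 share passes to Tobias's issue.
Harun's share (420,000) is divided into 2 shares of 210,000: Dagny and Nikolai each take 210,000.
Tobias's share (420,000) is divided into 2 shares of 210,000: Farrukh takes 210,000; Yannick's 210,000 share passes to Yannick's issue.
Yannick's share (210,000) is divided into 3 shares of 70,000: Joris, Briar, and Ines each take 70,000.

Briar receives 70,000.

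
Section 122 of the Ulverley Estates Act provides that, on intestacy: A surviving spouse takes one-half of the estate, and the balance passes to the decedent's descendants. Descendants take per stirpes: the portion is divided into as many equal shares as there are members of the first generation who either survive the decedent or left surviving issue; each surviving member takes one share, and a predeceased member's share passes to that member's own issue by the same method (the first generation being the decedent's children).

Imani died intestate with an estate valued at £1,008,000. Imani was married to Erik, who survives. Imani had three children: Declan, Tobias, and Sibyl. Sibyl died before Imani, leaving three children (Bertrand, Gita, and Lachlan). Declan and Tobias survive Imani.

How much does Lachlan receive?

Erik takes one-half of £1,008,000 = £504,000. The remaining £504,000 passes to the descendants.
The descendants' portion (£504,000) is divided into 3 shares of £168,000: Declan and Tobias each take £168,000; Sibyl's £168,000 share passes to Sibyl's issue.
Sibyl's share (£168,000) is divided into 3 shares of £56,000: Bertrand, Gita, and Lachlan each take £56,000.

Lachlan receives £56,000.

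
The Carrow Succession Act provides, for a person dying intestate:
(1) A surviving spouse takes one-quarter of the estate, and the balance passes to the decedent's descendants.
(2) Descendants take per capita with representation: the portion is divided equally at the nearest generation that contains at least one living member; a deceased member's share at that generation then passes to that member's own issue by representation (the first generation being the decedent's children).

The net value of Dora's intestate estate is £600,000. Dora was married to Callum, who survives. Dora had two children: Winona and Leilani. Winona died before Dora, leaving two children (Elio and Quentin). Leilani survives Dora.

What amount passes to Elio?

Elio receives £112,500.

Callum takes one-quarter of £600,000 = £150,000. The remaining £450,000 passes to the descendants.
The descendants' portion (£450,000) is divided into 2 shares of £225,000: Leilani takes £225,000; Winona's £225,000 share passes to Winona's issue.
Winona's share (£225,000) is divided into 2 shares of £112,500: Elio and Quentin each take £112,500.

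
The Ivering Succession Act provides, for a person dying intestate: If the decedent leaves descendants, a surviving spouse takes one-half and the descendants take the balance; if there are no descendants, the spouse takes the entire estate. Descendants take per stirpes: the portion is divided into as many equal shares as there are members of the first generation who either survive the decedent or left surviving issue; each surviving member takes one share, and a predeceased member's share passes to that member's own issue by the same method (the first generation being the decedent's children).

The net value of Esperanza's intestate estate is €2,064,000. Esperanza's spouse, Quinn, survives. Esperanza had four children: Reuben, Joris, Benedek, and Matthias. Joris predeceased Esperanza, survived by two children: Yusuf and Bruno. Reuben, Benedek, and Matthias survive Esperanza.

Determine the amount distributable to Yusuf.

Quinn takes one-half of €2,064,000 = €1,032,000. The remaining €1,032,000 passes to the descendants.
The descendants' portion (€1,032,000) is divided into 4 shares of €258,000: Reuben, Benedek, and Matthias each take €258,000; Joris's €258,000 share passes to Joris's issue.
Joris's share (€258,000) is divided into 2 shares of €129,000: Yusuf and Bruno each take €129,000.

Yusuf receives €129,000.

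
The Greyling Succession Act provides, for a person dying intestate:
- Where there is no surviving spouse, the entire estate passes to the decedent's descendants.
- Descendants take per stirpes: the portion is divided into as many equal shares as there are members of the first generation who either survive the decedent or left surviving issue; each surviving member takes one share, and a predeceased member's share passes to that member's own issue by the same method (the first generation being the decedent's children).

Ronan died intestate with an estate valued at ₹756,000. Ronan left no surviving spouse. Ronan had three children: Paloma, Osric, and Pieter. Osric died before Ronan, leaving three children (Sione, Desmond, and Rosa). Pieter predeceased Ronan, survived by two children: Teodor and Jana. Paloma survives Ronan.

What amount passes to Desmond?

Desmond receives ₹84,000.

The entire ₹756,000 passes to the descendants.
That amount (₹756,000) is divided into 3 shares of ₹252,000: Paloma takes ₹252,000; Osric's ₹252,000 share passes to Osric's issue; Pieter's ₹252,000 share passes to Pieter's issue.
Osric's share (₹252,000) is divided into 3 shares of ₹84,000: Sione, Desmond, and Rosa each take ₹84,000.
Pieter's share (₹252,000) is divided into 2 shares of ₹126,000: Teodor and Jana each take ₹126,000.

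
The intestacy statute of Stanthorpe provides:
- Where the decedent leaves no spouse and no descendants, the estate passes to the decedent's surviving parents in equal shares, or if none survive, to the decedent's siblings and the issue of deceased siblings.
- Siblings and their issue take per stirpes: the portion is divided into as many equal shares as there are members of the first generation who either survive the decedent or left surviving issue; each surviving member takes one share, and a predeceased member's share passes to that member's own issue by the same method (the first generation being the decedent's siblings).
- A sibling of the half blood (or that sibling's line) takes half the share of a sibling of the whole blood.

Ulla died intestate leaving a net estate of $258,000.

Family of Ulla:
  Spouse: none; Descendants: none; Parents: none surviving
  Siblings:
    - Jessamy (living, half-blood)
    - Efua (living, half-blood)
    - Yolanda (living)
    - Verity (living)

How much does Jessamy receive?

The entire $258,000 passes to the siblings and their issue.
Counting each half-blood sibling's line as half a unit, there are 3 units in $258,000, so one unit is $86,000. Whole-blood lines (Yolanda and Verity) take $86,000 each; half-blood lines (Jessamy and Efua) take $43,000 each.

Jessamy receives $43,000.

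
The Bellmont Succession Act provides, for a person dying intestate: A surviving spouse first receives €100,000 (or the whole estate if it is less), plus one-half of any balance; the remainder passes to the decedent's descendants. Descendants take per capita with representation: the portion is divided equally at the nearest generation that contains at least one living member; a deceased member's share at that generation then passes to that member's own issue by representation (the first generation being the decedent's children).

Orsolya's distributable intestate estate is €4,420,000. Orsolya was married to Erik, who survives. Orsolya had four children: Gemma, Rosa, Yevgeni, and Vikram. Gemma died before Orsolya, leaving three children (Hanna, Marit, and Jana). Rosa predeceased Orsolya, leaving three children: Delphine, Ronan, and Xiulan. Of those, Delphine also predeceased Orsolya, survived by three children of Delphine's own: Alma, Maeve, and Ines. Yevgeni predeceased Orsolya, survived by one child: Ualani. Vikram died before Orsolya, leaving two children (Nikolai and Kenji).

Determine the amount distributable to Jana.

Erik first takes €100,000, leaving a balance of €4,320,000. Erik then takes one-half of the balance (€2,160,000), for a total of €2,260,000. The remaining €2,160,000 passes to the descendants.
No child survives, so the initial division is made at the grandchildren's generation.
The descendants' portion (€2,160,000) is divided into 9 shares of €240,000: Hanna, Marit, Jana, Ronan, Xiulan, Ualani, Nikolai, and Kenji each take €240,000; Delphine's €240,000 share passes to Delphine's issue.
Delphine's share (€240,000) is divided into 3 shares of €80,000: Alma, Maeve, and Ines each take €80,000.

Jana receives €240,000.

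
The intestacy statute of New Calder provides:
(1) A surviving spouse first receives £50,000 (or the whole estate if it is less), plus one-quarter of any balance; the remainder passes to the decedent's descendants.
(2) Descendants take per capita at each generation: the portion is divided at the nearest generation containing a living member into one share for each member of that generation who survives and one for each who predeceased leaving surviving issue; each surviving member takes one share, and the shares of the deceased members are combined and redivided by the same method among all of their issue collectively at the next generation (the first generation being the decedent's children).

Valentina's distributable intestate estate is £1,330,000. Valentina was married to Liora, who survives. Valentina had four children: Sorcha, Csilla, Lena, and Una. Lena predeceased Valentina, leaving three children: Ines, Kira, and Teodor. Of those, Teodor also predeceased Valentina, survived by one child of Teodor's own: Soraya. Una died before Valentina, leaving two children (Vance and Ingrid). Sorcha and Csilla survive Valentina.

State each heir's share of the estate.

Liora: £370,000; Sorcha: £240,000; Csilla: £240,000; Ines: £96,000; Kira: £96,000; Soraya: £96,000; Vance: £96,000; Ingrid: £96,000

Liora first takes £50,000, leaving a balance of £1,280,000. Liora then takes one-quarter of the balance (£320,000), for a total of £370,000. The remaining £960,000 passes to the descendants.
The descendants' portion (£960,000) is divided at the children's generation into 4 shares of £240,000. Sorcha and Csilla each take £240,000. The 2 shares of the deceased (Lena and Una) are combined into a pool of £480,000.
That pool (£480,000) is divided at the grandchildren's generation into 5 shares of £96,000. Ines, Kira, Vance, and Ingrid each take £96,000. The remaining share for the deceased Teodor (£96,000) is carried to the next generation.
That pool (£96,000) passes entirely to Soraya, the sole taker at the great-grandchildren's generation.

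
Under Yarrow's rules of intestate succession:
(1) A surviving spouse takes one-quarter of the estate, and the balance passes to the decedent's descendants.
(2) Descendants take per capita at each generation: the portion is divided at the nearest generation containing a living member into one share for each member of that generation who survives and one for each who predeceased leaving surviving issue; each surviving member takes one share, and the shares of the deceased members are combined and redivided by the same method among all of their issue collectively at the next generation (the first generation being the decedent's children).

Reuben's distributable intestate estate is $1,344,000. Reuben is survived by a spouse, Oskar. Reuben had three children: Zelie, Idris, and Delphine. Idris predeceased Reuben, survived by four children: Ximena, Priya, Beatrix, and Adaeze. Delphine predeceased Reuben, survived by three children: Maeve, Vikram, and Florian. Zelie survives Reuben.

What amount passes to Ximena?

Oskar takes one-quarter of $1,344,000 = $336,000. The remaining $1,008,000 passes to the descendants.
The descendants' portion ($1,008,000) is divided at the children's generation into 3 shares of $336,000. Zelie takes $336,000. The 2 shares of the deceased (Idris and Delphine) are combined into a pool of $672,000.
That pool ($672,000) is divided at the grandchildren's generation equally among Ximena, Priya, Beatrix, Adaeze, Maeve, Vikram, and Florian: $96,000 each.

Ximena receives $96,000.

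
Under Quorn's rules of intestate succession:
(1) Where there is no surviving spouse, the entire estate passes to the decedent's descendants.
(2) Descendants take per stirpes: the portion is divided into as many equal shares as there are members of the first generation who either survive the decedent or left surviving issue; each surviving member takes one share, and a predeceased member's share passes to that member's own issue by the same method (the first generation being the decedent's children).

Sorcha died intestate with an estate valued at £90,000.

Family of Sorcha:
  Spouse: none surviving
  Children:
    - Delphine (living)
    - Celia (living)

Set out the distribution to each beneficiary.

Delphine: £45,000; Celia: £45,000

The entire £90,000 passes to the descendants.
That amount (£90,000) is divided into 2 shares of £45,000: Delphine and Celia each take £45,000.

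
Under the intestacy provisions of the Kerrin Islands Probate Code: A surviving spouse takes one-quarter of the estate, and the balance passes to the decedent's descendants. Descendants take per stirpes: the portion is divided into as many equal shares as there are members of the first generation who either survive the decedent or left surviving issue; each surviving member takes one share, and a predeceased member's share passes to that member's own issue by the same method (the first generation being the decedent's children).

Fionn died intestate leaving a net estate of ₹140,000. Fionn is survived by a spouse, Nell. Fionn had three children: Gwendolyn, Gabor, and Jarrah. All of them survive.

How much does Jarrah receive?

Jarrah receives ₹35,000.

Nell takes one-quarter of ₹140,000 = ₹35,000. The remaining ₹105,000 passes to the descendants.
The descendants' portion (₹105,000) is divided into 3 shares of ₹35,000: Gwendolyn, Gabor, and Jarrah each take ₹35,000.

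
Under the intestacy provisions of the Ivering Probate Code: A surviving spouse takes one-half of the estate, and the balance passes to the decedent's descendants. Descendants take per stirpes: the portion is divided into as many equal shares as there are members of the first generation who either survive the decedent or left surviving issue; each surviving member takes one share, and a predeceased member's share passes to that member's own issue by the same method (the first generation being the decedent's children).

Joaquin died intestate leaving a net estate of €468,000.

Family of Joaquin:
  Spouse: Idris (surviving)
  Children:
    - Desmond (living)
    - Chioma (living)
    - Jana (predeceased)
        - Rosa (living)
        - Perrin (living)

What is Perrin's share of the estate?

Perrin receives €39,000.

Idris takes one-half of €468,000 = €234,000. The remaining €234,000 passes to the descendants.
The descendants' portion (€234,000) is divided into 3 shares of €78,000: Desmond and Chioma each take €78,000; Jana's €78,000 share passes to Jana's issue.
Jana's share (€78,000) is divided into 2 shares of €39,000: Rosa and Perrin each take €39,000.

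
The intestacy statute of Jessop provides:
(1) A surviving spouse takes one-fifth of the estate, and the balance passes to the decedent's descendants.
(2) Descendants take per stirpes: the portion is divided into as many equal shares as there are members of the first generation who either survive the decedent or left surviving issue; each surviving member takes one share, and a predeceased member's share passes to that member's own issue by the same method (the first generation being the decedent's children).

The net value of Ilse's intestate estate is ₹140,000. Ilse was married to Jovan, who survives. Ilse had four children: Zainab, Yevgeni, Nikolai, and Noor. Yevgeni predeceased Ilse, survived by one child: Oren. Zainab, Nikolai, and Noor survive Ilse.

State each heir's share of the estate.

Jovan takes one-fifth of ₹140,000 = ₹28,000. The remaining ₹112,000 passes to the descendants.
The descendants' portion (₹112,000) is divided into 4 shares of ₹28,000: Zainab, Nikolai, and Noor each take ₹28,000; Yevgeni's ₹28,000 share passes to Yevgeni's issue.
Yevgeni's share (₹28,000) passes entirely to Oren.

Jovan: ₹28,000; Zainab: ₹28,000; Oren: ₹28,000; Nikolai: ₹28,000; Noor: ₹28,000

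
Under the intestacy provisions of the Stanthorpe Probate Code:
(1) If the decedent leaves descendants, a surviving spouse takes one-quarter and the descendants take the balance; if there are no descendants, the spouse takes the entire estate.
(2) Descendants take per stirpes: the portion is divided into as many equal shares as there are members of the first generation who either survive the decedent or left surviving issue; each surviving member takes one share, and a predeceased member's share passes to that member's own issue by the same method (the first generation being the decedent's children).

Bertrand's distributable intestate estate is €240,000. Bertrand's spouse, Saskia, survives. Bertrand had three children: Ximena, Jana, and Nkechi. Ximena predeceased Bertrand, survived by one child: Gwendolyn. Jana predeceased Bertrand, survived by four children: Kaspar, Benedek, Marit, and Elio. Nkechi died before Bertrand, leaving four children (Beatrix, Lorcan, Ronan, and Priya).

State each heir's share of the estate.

Saskia takes one-quarter of €240,000 = €60,000. The remaining €180,000 passes to the descendants.
The descendants' portion (€180,000) is divided into 3 shares of €60,000: Ximena's €60,000 share passes to Ximena's issue; Jana's €60,000 share passes to Jana's issue; Nkechi's €60,000 share passes to Nkechi's issue.
Ximena's share (€60,000) passes entirely to Gwendolyn.
Jana's share (€60,000) is divided into 4 shares of €15,000: Kaspar, Benedek, Marit, and Elio each take €15,000.
Nkechi's share (€60,000) is divided into 4 shares of €15,000: Beatrix, Lorcan, Ronan, and Priya each take €15,000.

Saskia: €60,000; Gwendolyn: €60,000; Kaspar: €15,000; Benedek: €15,000; Marit: €15,000; Elio: €15,000; Beatrix: €15,000; Lorcan: €15,000; Ronan: €15,000; Priya: €15,000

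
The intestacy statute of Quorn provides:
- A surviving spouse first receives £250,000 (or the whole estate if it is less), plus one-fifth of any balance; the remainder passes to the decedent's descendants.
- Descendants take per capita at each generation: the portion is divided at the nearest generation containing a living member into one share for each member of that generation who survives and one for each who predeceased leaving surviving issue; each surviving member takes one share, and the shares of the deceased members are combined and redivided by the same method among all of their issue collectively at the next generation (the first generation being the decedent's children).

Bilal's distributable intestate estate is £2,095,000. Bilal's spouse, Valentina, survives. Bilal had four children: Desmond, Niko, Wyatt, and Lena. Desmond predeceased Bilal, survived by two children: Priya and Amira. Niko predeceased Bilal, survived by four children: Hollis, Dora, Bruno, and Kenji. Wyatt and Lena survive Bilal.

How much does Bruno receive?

Bruno receives £123,000.

Valentina first takes £250,000, leaving a balance of £1,845,000. Valentina then takes one-fifth of the balance (£369,000), for a total of £619,000. The remaining £1,476,000 passes to the descendants.
The descendants' portion (£1,476,000) is divided at the children's generation into 4 shares of £369,000. Wyatt and Lena each take £369,000. The 2 shares of the deceased (Desmond and Niko) are combined into a pool of £738,000.
That pool (£738,000) is divided at the grandchildren's generation equally among Priya, Amira, Hollis, Dora, Bruno, and Kenji: £123,000 each.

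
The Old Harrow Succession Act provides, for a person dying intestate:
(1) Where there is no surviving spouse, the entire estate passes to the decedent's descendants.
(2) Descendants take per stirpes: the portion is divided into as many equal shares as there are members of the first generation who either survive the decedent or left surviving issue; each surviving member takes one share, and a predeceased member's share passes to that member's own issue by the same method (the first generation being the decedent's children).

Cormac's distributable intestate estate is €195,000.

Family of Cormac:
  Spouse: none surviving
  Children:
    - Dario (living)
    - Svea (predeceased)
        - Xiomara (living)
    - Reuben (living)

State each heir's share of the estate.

The entire €195,000 passes to the descendants.
That amount (€195,000) is divided into 3 shares of €65,000: Dario and Reuben each take €65,000; Svea's €65,000 share passes to Svea's issue.
Svea's share (€65,000) passes entirely to Xiomara.

Dario: €65,000; Xiomara: €65,000; Reuben: €65,000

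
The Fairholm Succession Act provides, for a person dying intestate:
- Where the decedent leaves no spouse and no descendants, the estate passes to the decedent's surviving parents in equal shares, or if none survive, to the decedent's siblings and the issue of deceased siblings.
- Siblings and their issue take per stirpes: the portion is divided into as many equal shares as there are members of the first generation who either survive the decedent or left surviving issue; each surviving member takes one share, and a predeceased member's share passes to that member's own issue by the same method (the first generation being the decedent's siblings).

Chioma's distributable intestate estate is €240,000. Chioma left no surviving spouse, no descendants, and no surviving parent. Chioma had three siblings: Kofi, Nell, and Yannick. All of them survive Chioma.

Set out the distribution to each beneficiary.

Kofi: €80,000; Nell: €80,000; Yannick: €80,000

The entire €240,000 passes to the siblings and their issue.
That amount (€240,000) is divided into 3 shares of €80,000: Kofi, Nell, and Yannick each take €80,000.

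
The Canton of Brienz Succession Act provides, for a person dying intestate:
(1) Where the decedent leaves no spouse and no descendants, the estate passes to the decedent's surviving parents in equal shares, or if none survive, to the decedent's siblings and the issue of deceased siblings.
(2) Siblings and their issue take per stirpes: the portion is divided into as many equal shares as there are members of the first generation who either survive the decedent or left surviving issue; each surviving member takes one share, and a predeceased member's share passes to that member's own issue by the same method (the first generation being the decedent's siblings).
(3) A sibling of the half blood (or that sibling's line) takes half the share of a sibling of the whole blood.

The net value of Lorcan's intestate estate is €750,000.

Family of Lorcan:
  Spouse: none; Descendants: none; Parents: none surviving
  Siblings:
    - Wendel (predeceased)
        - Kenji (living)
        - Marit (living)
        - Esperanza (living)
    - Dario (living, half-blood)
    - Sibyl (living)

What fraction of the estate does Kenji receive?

The entire €750,000 passes to the siblings and their issue.
Counting each half-blood sibling's line as half a unit, there are 5/2 units in €750,000, so one unit is €300,000. Whole-blood lines (Wendel and Sibyl) take €300,000 each; half-blood lines (Dario) take €150,000 each.
Wendel's share (€300,000) is divided into 3 shares of €100,000: Kenji, Marit, and Esperanza each take €100,000.

Kenji receives 2/15 of the estate.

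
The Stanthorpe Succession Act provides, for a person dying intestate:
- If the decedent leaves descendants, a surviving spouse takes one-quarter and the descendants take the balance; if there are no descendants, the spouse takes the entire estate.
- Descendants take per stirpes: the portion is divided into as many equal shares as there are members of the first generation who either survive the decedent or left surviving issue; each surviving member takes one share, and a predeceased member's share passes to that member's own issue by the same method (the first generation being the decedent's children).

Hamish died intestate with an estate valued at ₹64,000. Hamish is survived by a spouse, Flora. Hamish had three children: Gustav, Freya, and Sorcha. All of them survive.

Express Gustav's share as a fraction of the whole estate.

Gustav receives 1/4 of the estate.

Flora takes one-quarter of ₹64,000 = ₹16,000. The remaining ₹48,000 passes to the descendants.
The descendants' portion (₹48,000) is divided into 3 shares of ₹16,000: Gustav, Freya, and Sorcha each take ₹16,000.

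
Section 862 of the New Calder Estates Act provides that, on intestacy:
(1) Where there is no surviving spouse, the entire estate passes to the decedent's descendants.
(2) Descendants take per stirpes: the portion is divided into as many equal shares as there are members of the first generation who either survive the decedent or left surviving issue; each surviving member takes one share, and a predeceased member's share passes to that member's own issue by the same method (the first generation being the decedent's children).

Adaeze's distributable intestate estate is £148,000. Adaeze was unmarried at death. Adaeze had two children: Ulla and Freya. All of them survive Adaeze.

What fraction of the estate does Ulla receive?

Ulla receives 1/2 of the estate.

The entire £148,000 passes to the descendants.
That amount (£148,000) is divided into 2 shares of £74,000: Ulla and Freya each take £74,000.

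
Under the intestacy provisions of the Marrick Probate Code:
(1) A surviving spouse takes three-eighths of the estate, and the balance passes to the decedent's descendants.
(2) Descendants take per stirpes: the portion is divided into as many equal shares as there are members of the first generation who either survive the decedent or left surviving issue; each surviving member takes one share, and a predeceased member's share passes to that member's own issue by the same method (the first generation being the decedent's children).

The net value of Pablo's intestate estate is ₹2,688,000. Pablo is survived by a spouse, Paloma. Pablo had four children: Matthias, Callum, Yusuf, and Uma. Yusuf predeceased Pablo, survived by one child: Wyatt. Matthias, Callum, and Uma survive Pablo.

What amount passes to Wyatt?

Wyatt receives ₹420,000.

Paloma takes three-eighths of ₹2,688,000 = ₹1,008,000. The remaining ₹1,680,000 passes to the descendants.
The descendants' portion (₹1,680,000) is divided into 4 shares of ₹420,000: Matthias, Callum, and Uma each take ₹420,000; Yusuf's ₹420,000 share passes to Yusuf's issue.
Yusuf's share (₹420,000) passes entirely to Wyatt.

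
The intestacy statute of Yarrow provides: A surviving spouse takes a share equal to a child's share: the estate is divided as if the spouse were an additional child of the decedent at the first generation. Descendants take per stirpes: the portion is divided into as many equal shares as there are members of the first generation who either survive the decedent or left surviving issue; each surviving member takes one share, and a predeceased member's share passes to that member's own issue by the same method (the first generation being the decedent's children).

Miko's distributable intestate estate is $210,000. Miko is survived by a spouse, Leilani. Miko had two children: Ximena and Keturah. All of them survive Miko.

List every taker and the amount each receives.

The spouse counts as an additional share at the children's level, so there are 3 primary shares of $70,000. Leilani takes one such share ($70,000).
The children's combined portion ($140,000) is divided into 2 shares of $70,000: Ximena and Keturah each take $70,000.

Leilani: $70,000; Ximena: $70,000; Keturah: $70,000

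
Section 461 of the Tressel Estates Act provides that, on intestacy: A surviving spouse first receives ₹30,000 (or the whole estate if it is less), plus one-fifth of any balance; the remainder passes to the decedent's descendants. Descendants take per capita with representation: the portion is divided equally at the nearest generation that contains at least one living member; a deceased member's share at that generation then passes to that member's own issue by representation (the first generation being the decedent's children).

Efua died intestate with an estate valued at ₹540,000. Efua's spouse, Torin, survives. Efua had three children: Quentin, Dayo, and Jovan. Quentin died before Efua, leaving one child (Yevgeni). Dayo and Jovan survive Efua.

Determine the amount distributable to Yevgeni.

Yevgeni receives ₹136,000.

Torin first takes ₹30,000, leaving a balance of ₹510,000. Torin then takes one-fifth of the balance (₹102,000), for a total of ₹132,000. The remaining ₹408,000 passes to the descendants.
The descendants' portion (₹408,000) is divided into 3 shares of ₹136,000: Dayo and Jovan each take ₹136,000; Quentin's ₹136,000 share passes to Quentin's issue.
Quentin's share (₹136,000) passes entirely to Yevgeni.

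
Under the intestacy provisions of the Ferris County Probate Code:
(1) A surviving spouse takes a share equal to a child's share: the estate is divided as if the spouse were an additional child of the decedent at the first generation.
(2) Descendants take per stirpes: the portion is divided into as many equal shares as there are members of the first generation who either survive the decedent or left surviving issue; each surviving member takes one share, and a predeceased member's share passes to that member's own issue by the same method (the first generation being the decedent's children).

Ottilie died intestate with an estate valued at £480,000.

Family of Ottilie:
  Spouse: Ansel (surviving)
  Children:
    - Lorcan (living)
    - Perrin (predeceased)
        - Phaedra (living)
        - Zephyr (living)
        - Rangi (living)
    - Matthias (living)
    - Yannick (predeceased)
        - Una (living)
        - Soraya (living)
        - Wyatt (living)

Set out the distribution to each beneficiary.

Ansel: £96,000; Lorcan: £96,000; Phaedra: £32,000; Zephyr: £32,000; Rangi: £32,000; Matthias: £96,000; Una: £32,000; Soraya: £32,000; Wyatt: £32,000

The spouse counts as an additional share at the children's level, so there are 5 primary shares of £96,000. Ansel takes one such share (£96,000).
The children's combined portion (£384,000) is divided into 4 shares of £96,000: Lorcan and Matthias each take £96,000; Perrin's £96,000 share passes to Perrin's issue; Yannick's £96,000 share passes to Yannick's issue.
Perrin's share (£96,000) is divided into 3 shares of £32,000: Phaedra, Zephyr, and Rangi each take £32,000.
Yannick's share (£96,000) is divided into 3 shares of £32,000: Una, Soraya, and Wyatt each take £32,000.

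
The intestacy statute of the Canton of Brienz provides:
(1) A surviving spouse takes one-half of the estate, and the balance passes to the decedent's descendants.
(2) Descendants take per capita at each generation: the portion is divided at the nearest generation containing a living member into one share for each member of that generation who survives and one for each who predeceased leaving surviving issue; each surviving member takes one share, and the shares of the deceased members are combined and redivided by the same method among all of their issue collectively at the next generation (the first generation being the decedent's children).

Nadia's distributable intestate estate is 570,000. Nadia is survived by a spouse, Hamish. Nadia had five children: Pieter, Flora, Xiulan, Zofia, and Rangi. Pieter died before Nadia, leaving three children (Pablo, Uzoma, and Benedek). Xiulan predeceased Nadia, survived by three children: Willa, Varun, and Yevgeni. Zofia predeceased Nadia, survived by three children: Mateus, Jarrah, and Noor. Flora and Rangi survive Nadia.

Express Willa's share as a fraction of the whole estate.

Willa receives 1/30 of the estate.

Hamish takes one-half of 570,000 = 285,000. The remaining 285,000 passes to the descendants.
The descendants' portion (285,000) is divided at the children's generation into 5 shares of 57,000. Flora and Rangi each take 57,000. The 3 shares of the deceased (Pieter, Xiulan, and Zofia) are combined into a pool of 171,000.
That pool (171,000) is divided at the grandchildren's generation equally among Pablo, Uzoma, Benedek, Willa, Varun, Yevgeni, Mateus, Jarrah, and Noor: 19,000 each.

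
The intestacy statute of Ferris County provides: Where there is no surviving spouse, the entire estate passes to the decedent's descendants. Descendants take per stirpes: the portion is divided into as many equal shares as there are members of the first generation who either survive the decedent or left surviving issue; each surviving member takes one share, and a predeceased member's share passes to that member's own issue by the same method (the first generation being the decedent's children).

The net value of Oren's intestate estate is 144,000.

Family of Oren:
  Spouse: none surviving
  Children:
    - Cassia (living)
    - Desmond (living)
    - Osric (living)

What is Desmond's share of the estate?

Desmond receives 48,000.

The entire 144,000 passes to the descendants.
That amount (144,000) is divided into 3 shares of 48,000: Cassia, Desmond, and Osric each take 48,000.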